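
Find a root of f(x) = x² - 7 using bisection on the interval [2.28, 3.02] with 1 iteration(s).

f(x) = x² - 7
Initial interval: [2.28, 3.02]

Iteration 1:
  c_1 = (2.280000 + 3.020000)/2 = 2.650000
  f(c_1) = f(2.650000) = 0.022500
  f(a) × f(c) < 0, new interval: [2.280000, 2.650000]

After 1 iteration(s), the approximation is c_1 = 2.650000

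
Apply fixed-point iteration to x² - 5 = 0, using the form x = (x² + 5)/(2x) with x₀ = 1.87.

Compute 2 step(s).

Equation: x² - 5 = 0
Fixed-point form: x = (x² + 5)/(2x)
x₀ = 1.87

x_1 = g(1.870000) = 2.271898
x_2 = g(2.271898) = 2.236351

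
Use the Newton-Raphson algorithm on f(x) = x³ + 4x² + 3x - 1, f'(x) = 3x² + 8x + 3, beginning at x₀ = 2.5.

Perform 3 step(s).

f(x) = x³ + 4x² + 3x - 1
f'(x) = 3x² + 8x + 3
x₀ = 2.5

Newton-Raphson formula: x_{n+1} = x_n - f(x_n)/f'(x_n)

Iteration 1:
  f(2.500000) = 47.125000
  f'(2.500000) = 41.750000
  x_1 = 2.500000 - 47.125000/41.750000 = 1.371257
Iteration 2:
  f(1.371257) = 13.213601
  f'(1.371257) = 19.611101
  x_2 = 1.371257 - 13.213601/19.611101 = 0.697476
Iteration 3:
  f(0.697476) = 3.377620
  f'(0.697476) = 10.039224
  x_3 = 0.697476 - 3.377620/10.039224 = 0.361033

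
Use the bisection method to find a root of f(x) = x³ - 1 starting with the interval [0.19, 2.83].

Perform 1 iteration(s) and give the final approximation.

f(x) = x³ - 1
Initial interval: [0.19, 2.83]

Iteration 1:
  c_1 = (0.190000 + 2.830000)/2 = 1.510000
  f(c_1) = f(1.510000) = 2.442951
  f(a) × f(c) < 0, new interval: [0.190000, 1.510000]

After 1 iteration(s), the approximation is c_1 = 1.510000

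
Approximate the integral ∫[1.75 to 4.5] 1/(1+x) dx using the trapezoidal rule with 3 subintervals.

f(x) = 1/(1+x)
a = 1.75, b = 4.5, n = 3
h = (b - a)/n = 0.916667

Trapezoidal rule: (h/2)[f(x₀) + 2f(x₁) + 2f(x₂) + ... + f(xₙ)]

x_0 = 1.7500, f(x_0) = 0.363636, coefficient = 1
x_1 = 2.6667, f(x_1) = 0.272727, coefficient = 2
x_2 = 3.5833, f(x_2) = 0.218182, coefficient = 2
x_3 = 4.5000, f(x_3) = 0.181818, coefficient = 1

I ≈ (0.916667/2) × 1.527273 = 0.700000
Exact value: 0.693147
Error: 0.006853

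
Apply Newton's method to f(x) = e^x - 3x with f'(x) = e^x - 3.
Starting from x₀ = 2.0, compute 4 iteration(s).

f(x) = e^x - 3x
f'(x) = e^x - 3
x₀ = 2.0

Newton-Raphson formula: x_{n+1} = x_n - f(x_n)/f'(x_n)

Iteration 1:
  f(2.000000) = 1.389056
  f'(2.000000) = 4.389056
  x_1 = 2.000000 - 1.389056/4.389056 = 1.683518
Iteration 2:
  f(1.683518) = 0.333912
  f'(1.683518) = 2.384467
  x_2 = 1.683518 - 0.333912/2.384467 = 1.543482
Iteration 3:
  f(1.543482) = 0.050415
  f'(1.543482) = 1.680861
  x_3 = 1.543482 - 0.050415/1.680861 = 1.513489
Iteration 4:
  f(1.513489) = 0.002085
  f'(1.513489) = 1.542550
  x_4 = 1.513489 - 0.002085/1.542550 = 1.512137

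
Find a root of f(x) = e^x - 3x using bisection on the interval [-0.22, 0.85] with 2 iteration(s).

f(x) = e^x - 3x
Initial interval: [-0.22, 0.85]

Iteration 1:
  c_1 = (-0.220000 + 0.850000)/2 = 0.315000
  f(c_1) = f(0.315000) = 0.425259
  f(a) × f(c) ≥ 0, new interval: [0.315000, 0.850000]
Iteration 2:
  c_2 = (0.315000 + 0.850000)/2 = 0.582500
  f(c_2) = f(0.582500) = 0.043009
  f(a) × f(c) ≥ 0, new interval: [0.582500, 0.850000]

After 2 iteration(s), the approximation is c_2 = 0.582500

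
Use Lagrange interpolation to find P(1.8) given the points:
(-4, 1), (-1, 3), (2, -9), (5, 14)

Lagrange interpolation formula:
P(x) = Σ yᵢ × Lᵢ(x)
where Lᵢ(x) = Π_{j≠i} (x - xⱼ)/(xᵢ - xⱼ)

L_0(1.8) = (1.8 - (-1))/(-4 - (-1)) × (1.8 - 2)/(-4 - 2) × (1.8 - 5)/(-4 - 5) = -0.011062
L_1(1.8) = (1.8 - (-4))/(-1 - (-4)) × (1.8 - 2)/(-1 - 2) × (1.8 - 5)/(-1 - 5) = 0.068741
L_2(1.8) = (1.8 - (-4))/(2 - (-4)) × (1.8 - (-1))/(2 - (-1)) × (1.8 - 5)/(2 - 5) = 0.962370
L_3(1.8) = (1.8 - (-4))/(5 - (-4)) × (1.8 - (-1))/(5 - (-1)) × (1.8 - 2)/(5 - 2) = -0.020049

P(1.8) = 1×L_0(1.8) + 3×L_1(1.8) + (-9)×L_2(1.8) + 14×L_3(1.8)
P(1.8) = -8.746864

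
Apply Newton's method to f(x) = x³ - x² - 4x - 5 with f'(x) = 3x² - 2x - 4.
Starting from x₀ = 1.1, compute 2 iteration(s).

f(x) = x³ - x² - 4x - 5
f'(x) = 3x² - 2x - 4
x₀ = 1.1

Newton-Raphson formula: x_{n+1} = x_n - f(x_n)/f'(x_n)

Iteration 1:
  f(1.100000) = -9.279000
  f'(1.100000) = -2.570000
  x_1 = 1.100000 - (-9.279000)/(-2.570000) = -2.510506
Iteration 2:
  f(-2.510506) = -17.083430
  f'(-2.510506) = 19.928930
  x_2 = -2.510506 - (-17.083430)/19.928930 = -1.653288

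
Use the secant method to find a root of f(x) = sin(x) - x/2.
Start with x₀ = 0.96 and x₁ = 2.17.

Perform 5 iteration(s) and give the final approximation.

f(x) = sin(x) - x/2
x₀ = 0.96, x₁ = 2.17

Secant formula: x_{n+1} = x_n - f(x_n)(x_n - x_{n-1})/(f(x_n) - f(x_{n-1}))

Iteration 1:
  f(0.960000) = 0.339192
  f(2.170000) = -0.259215
  x_2 = 2.170000 - (-0.259215)×(2.170000 - 0.960000)/(-0.259215 - 0.339192)
       = 1.645858
Iteration 2:
  f(2.170000) = -0.259215
  f(1.645858) = 0.174255
  x_3 = 1.645858 - 0.174255×(1.645858 - 2.170000)/(0.174255 - (-0.259215))
       = 1.856563
Iteration 3:
  f(1.645858) = 0.174255
  f(1.856563) = 0.031164
  x_4 = 1.856563 - 0.031164×(1.856563 - 1.645858)/(0.031164 - 0.174255)
       = 1.902453
Iteration 4:
  f(1.856563) = 0.031164
  f(1.902453) = -0.005722
  x_5 = 1.902453 - (-0.005722)×(1.902453 - 1.856563)/(-0.005722 - 0.031164)
       = 1.895334
Iteration 5:
  f(1.902453) = -0.005722
  f(1.895334) = 0.000131
  x_6 = 1.895334 - 0.000131×(1.895334 - 1.902453)/(0.000131 - (-0.005722))
       = 1.895494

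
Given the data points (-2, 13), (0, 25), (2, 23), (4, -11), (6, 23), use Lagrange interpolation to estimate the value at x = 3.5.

Lagrange interpolation formula:
P(x) = Σ yᵢ × Lᵢ(x)
where Lᵢ(x) = Π_{j≠i} (x - xⱼ)/(xᵢ - xⱼ)

L_0(3.5) = (3.5 - 0)/(-2 - 0) × (3.5 - 2)/(-2 - 2) × (3.5 - 4)/(-2 - 4) × (3.5 - 6)/(-2 - 6) = 0.017090
L_1(3.5) = (3.5 - (-2))/(0 - (-2)) × (3.5 - 2)/(0 - 2) × (3.5 - 4)/(0 - 4) × (3.5 - 6)/(0 - 6) = -0.107422
L_2(3.5) = (3.5 - (-2))/(2 - (-2)) × (3.5 - 0)/(2 - 0) × (3.5 - 4)/(2 - 4) × (3.5 - 6)/(2 - 6) = 0.375977
L_3(3.5) = (3.5 - (-2))/(4 - (-2)) × (3.5 - 0)/(4 - 0) × (3.5 - 2)/(4 - 2) × (3.5 - 6)/(4 - 6) = 0.751953
L_4(3.5) = (3.5 - (-2))/(6 - (-2)) × (3.5 - 0)/(6 - 0) × (3.5 - 2)/(6 - 2) × (3.5 - 4)/(6 - 4) = -0.037598

P(3.5) = 13×L_0(3.5) + 25×L_1(3.5) + 23×L_2(3.5) + (-11)×L_3(3.5) + 23×L_4(3.5)
P(3.5) = -2.952148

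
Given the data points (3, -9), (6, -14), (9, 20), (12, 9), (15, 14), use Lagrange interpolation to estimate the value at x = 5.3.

Lagrange interpolation formula:
P(x) = Σ yᵢ × Lᵢ(x)
where Lᵢ(x) = Π_{j≠i} (x - xⱼ)/(xᵢ - xⱼ)

L_0(5.3) = (5.3 - 6)/(3 - 6) × (5.3 - 9)/(3 - 9) × (5.3 - 12)/(3 - 12) × (5.3 - 15)/(3 - 15) = 0.086586
L_1(5.3) = (5.3 - 3)/(6 - 3) × (5.3 - 9)/(6 - 9) × (5.3 - 12)/(6 - 12) × (5.3 - 15)/(6 - 15) = 1.137994
L_2(5.3) = (5.3 - 3)/(9 - 3) × (5.3 - 6)/(9 - 6) × (5.3 - 12)/(9 - 12) × (5.3 - 15)/(9 - 15) = -0.322944
L_3(5.3) = (5.3 - 3)/(12 - 3) × (5.3 - 6)/(12 - 6) × (5.3 - 9)/(12 - 9) × (5.3 - 15)/(12 - 15) = 0.118895
L_4(5.3) = (5.3 - 3)/(15 - 3) × (5.3 - 6)/(15 - 6) × (5.3 - 9)/(15 - 9) × (5.3 - 12)/(15 - 12) = -0.020531

P(5.3) = (-9)×L_0(5.3) + (-14)×L_1(5.3) + 20×L_2(5.3) + 9×L_3(5.3) + 14×L_4(5.3)
P(5.3) = -22.387449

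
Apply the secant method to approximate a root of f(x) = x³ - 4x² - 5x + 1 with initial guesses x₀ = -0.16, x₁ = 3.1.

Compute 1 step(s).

f(x) = x³ - 4x² - 5x + 1
x₀ = -0.16, x₁ = 3.1

Secant formula: x_{n+1} = x_n - f(x_n)(x_n - x_{n-1})/(f(x_n) - f(x_{n-1}))

Iteration 1:
  f(-0.160000) = 1.693504
  f(3.100000) = -23.149000
  x_2 = 3.100000 - (-23.149000)×(3.100000 - (-0.160000))/(-23.149000 - 1.693504)
       = 0.062233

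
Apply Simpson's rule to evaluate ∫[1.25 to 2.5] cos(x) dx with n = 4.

f(x) = cos(x)
a = 1.25, b = 2.5, n = 4
h = (b - a)/n = 0.312500

Simpson's rule: (h/3)[f(x₀) + 4f(x₁) + 2f(x₂) + ... + f(xₙ)]

x_0 = 1.2500, f(x_0) = 0.315322, coefficient = 1
x_1 = 1.5625, f(x_1) = 0.008296, coefficient = 4
x_2 = 1.8750, f(x_2) = -0.299534, coefficient = 2
x_3 = 2.1875, f(x_3) = -0.578349, coefficient = 4
x_4 = 2.5000, f(x_4) = -0.801144, coefficient = 1

I ≈ (0.312500/3) × -3.365100 = -0.350531
Exact value: -0.350512
Error: 0.000019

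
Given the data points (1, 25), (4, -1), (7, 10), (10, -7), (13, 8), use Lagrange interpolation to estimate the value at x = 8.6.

Lagrange interpolation formula:
P(x) = Σ yᵢ × Lᵢ(x)
where Lᵢ(x) = Π_{j≠i} (x - xⱼ)/(xᵢ - xⱼ)

L_0(8.6) = (8.6 - 4)/(1 - 4) × (8.6 - 7)/(1 - 7) × (8.6 - 10)/(1 - 10) × (8.6 - 13)/(1 - 13) = 0.023322
L_1(8.6) = (8.6 - 1)/(4 - 1) × (8.6 - 7)/(4 - 7) × (8.6 - 10)/(4 - 10) × (8.6 - 13)/(4 - 13) = -0.154127
L_2(8.6) = (8.6 - 1)/(7 - 1) × (8.6 - 4)/(7 - 4) × (8.6 - 10)/(7 - 10) × (8.6 - 13)/(7 - 13) = 0.664672
L_3(8.6) = (8.6 - 1)/(10 - 1) × (8.6 - 4)/(10 - 4) × (8.6 - 7)/(10 - 7) × (8.6 - 13)/(10 - 13) = 0.506416
L_4(8.6) = (8.6 - 1)/(13 - 1) × (8.6 - 4)/(13 - 4) × (8.6 - 7)/(13 - 7) × (8.6 - 10)/(13 - 10) = -0.040283

P(8.6) = 25×L_0(8.6) + (-1)×L_1(8.6) + 10×L_2(8.6) + (-7)×L_3(8.6) + 8×L_4(8.6)
P(8.6) = 3.516708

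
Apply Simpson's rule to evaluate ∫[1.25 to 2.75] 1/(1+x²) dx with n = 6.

f(x) = 1/(1+x²)
a = 1.25, b = 2.75, n = 6
h = (b - a)/n = 0.250000

Simpson's rule: (h/3)[f(x₀) + 4f(x₁) + 2f(x₂) + ... + f(xₙ)]

x_0 = 1.2500, f(x_0) = 0.390244, coefficient = 1
x_1 = 1.5000, f(x_1) = 0.307692, coefficient = 4
x_2 = 1.7500, f(x_2) = 0.246154, coefficient = 2
x_3 = 2.0000, f(x_3) = 0.200000, coefficient = 4
x_4 = 2.2500, f(x_4) = 0.164948, coefficient = 2
x_5 = 2.5000, f(x_5) = 0.137931, coefficient = 4
x_6 = 2.7500, f(x_6) = 0.116788, coefficient = 1

I ≈ (0.250000/3) × 3.911730 = 0.325978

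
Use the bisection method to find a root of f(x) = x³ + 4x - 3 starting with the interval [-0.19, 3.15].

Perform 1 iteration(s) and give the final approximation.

f(x) = x³ + 4x - 3
Initial interval: [-0.19, 3.15]

Iteration 1:
  c_1 = (-0.190000 + 3.150000)/2 = 1.480000
  f(c_1) = f(1.480000) = 6.161792
  f(a) × f(c) < 0, new interval: [-0.190000, 1.480000]

After 1 iteration(s), the approximation is c_1 = 1.480000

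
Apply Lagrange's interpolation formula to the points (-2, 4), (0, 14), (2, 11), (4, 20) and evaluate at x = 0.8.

Lagrange interpolation formula:
P(x) = Σ yᵢ × Lᵢ(x)
where Lᵢ(x) = Π_{j≠i} (x - xⱼ)/(xᵢ - xⱼ)

L_0(0.8) = (0.8 - 0)/(-2 - 0) × (0.8 - 2)/(-2 - 2) × (0.8 - 4)/(-2 - 4) = -0.064000
L_1(0.8) = (0.8 - (-2))/(0 - (-2)) × (0.8 - 2)/(0 - 2) × (0.8 - 4)/(0 - 4) = 0.672000
L_2(0.8) = (0.8 - (-2))/(2 - (-2)) × (0.8 - 0)/(2 - 0) × (0.8 - 4)/(2 - 4) = 0.448000
L_3(0.8) = (0.8 - (-2))/(4 - (-2)) × (0.8 - 0)/(4 - 0) × (0.8 - 2)/(4 - 2) = -0.056000

P(0.8) = 4×L_0(0.8) + 14×L_1(0.8) + 11×L_2(0.8) + 20×L_3(0.8)
P(0.8) = 12.960000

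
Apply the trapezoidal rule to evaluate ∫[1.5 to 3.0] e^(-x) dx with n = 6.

f(x) = e^(-x)
a = 1.5, b = 3.0, n = 6
h = (b - a)/n = 0.250000

Trapezoidal rule: (h/2)[f(x₀) + 2f(x₁) + 2f(x₂) + ... + f(xₙ)]

x_0 = 1.5000, f(x_0) = 0.223130, coefficient = 1
x_1 = 1.7500, f(x_1) = 0.173774, coefficient = 2
x_2 = 2.0000, f(x_2) = 0.135335, coefficient = 2
x_3 = 2.2500, f(x_3) = 0.105399, coefficient = 2
x_4 = 2.5000, f(x_4) = 0.082085, coefficient = 2
x_5 = 2.7500, f(x_5) = 0.063928, coefficient = 2
x_6 = 3.0000, f(x_6) = 0.049787, coefficient = 1

I ≈ (0.250000/2) × 1.393960 = 0.174245
Exact value: 0.173343
Error: 0.000902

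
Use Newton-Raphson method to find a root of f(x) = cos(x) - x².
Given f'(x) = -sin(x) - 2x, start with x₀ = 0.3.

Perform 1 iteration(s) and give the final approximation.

f(x) = cos(x) - x²
f'(x) = -sin(x) - 2x
x₀ = 0.3

Newton-Raphson formula: x_{n+1} = x_n - f(x_n)/f'(x_n)

Iteration 1:
  f(0.300000) = 0.865336
  f'(0.300000) = -0.895520
  x_1 = 0.300000 - 0.865336/(-0.895520) = 1.266295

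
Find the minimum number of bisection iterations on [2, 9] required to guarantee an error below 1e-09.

We need (b-a)/2^n ≤ 1e-09
(9 - 2)/2^n ≤ 1e-09
7/2^n ≤ 1e-09
2^n ≥ 7000000000
n ≥ log₂(7000000000) = 32.70
n ≥ 33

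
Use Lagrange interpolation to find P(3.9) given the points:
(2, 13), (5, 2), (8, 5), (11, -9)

Lagrange interpolation formula:
P(x) = Σ yᵢ × Lᵢ(x)
where Lᵢ(x) = Π_{j≠i} (x - xⱼ)/(xᵢ - xⱼ)

L_0(3.9) = (3.9 - 5)/(2 - 5) × (3.9 - 8)/(2 - 8) × (3.9 - 11)/(2 - 11) = 0.197660
L_1(3.9) = (3.9 - 2)/(5 - 2) × (3.9 - 8)/(5 - 8) × (3.9 - 11)/(5 - 11) = 1.024241
L_2(3.9) = (3.9 - 2)/(8 - 2) × (3.9 - 5)/(8 - 5) × (3.9 - 11)/(8 - 11) = -0.274796
L_3(3.9) = (3.9 - 2)/(11 - 2) × (3.9 - 5)/(11 - 5) × (3.9 - 8)/(11 - 8) = 0.052895

P(3.9) = 13×L_0(3.9) + 2×L_1(3.9) + 5×L_2(3.9) + (-9)×L_3(3.9)
P(3.9) = 2.768031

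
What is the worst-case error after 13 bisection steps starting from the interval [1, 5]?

Bisection error bound: |error| ≤ (b-a)/2^n
|error| ≤ (5 - 1)/2^13 = 4/2^13
|error| ≤ 0.0004882812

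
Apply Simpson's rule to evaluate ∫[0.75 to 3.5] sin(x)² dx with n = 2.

f(x) = sin(x)²
a = 0.75, b = 3.5, n = 2
h = (b - a)/n = 1.375000

Simpson's rule: (h/3)[f(x₀) + 4f(x₁) + 2f(x₂) + ... + f(xₙ)]

x_0 = 0.7500, f(x_0) = 0.464631, coefficient = 1
x_1 = 2.1250, f(x_1) = 0.723044, coefficient = 4
x_2 = 3.5000, f(x_2) = 0.123049, coefficient = 1

I ≈ (1.375000/3) × 3.479855 = 1.594934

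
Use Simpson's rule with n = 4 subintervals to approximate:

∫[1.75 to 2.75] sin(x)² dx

f(x) = sin(x)²
a = 1.75, b = 2.75, n = 4
h = (b - a)/n = 0.250000

Simpson's rule: (h/3)[f(x₀) + 4f(x₁) + 2f(x₂) + ... + f(xₙ)]

x_0 = 1.7500, f(x_0) = 0.968228, coefficient = 1
x_1 = 2.0000, f(x_1) = 0.826822, coefficient = 4
x_2 = 2.2500, f(x_2) = 0.605398, coefficient = 2
x_3 = 2.5000, f(x_3) = 0.358169, coefficient = 4
x_4 = 2.7500, f(x_4) = 0.145665, coefficient = 1

I ≈ (0.250000/3) × 7.064652 = 0.588721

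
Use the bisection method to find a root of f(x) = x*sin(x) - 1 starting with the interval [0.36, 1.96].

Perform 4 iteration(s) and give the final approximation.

f(x) = x*sin(x) - 1
Initial interval: [0.36, 1.96]

Iteration 1:
  c_1 = (0.360000 + 1.960000)/2 = 1.160000
  f(c_1) = f(1.160000) = 0.063492
  f(a) × f(c) < 0, new interval: [0.360000, 1.160000]
Iteration 2:
  c_2 = (0.360000 + 1.160000)/2 = 0.760000
  f(c_2) = f(0.760000) = -0.476420
  f(a) × f(c) ≥ 0, new interval: [0.760000, 1.160000]
Iteration 3:
  c_3 = (0.760000 + 1.160000)/2 = 0.960000
  f(c_3) = f(0.960000) = -0.213576
  f(a) × f(c) ≥ 0, new interval: [0.960000, 1.160000]
Iteration 4:
  c_4 = (0.960000 + 1.160000)/2 = 1.060000
  f(c_4) = f(1.060000) = -0.075303
  f(a) × f(c) ≥ 0, new interval: [1.060000, 1.160000]

After 4 iteration(s), the approximation is c_4 = 1.060000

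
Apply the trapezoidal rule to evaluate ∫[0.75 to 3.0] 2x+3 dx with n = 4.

f(x) = 2x+3
a = 0.75, b = 3.0, n = 4
h = (b - a)/n = 0.562500

Trapezoidal rule: (h/2)[f(x₀) + 2f(x₁) + 2f(x₂) + ... + f(xₙ)]

x_0 = 0.7500, f(x_0) = 4.500000, coefficient = 1
x_1 = 1.3125, f(x_1) = 5.625000, coefficient = 2
x_2 = 1.8750, f(x_2) = 6.750000, coefficient = 2
x_3 = 2.4375, f(x_3) = 7.875000, coefficient = 2
x_4 = 3.0000, f(x_4) = 9.000000, coefficient = 1

I ≈ (0.562500/2) × 54.000000 = 15.187500
Exact value: 15.187500
Error: 0.000000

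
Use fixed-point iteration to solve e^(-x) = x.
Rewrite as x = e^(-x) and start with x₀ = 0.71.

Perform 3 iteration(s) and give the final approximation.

Equation: e^(-x) = x
Fixed-point form: x = e^(-x)
x₀ = 0.71

x_1 = g(0.710000) = 0.491644
x_2 = g(0.491644) = 0.611620
x_3 = g(0.611620) = 0.542471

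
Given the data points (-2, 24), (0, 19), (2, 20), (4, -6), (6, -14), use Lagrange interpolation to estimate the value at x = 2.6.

Lagrange interpolation formula:
P(x) = Σ yᵢ × Lᵢ(x)
where Lᵢ(x) = Π_{j≠i} (x - xⱼ)/(xᵢ - xⱼ)

L_0(2.6) = (2.6 - 0)/(-2 - 0) × (2.6 - 2)/(-2 - 2) × (2.6 - 4)/(-2 - 4) × (2.6 - 6)/(-2 - 6) = 0.019338
L_1(2.6) = (2.6 - (-2))/(0 - (-2)) × (2.6 - 2)/(0 - 2) × (2.6 - 4)/(0 - 4) × (2.6 - 6)/(0 - 6) = -0.136850
L_2(2.6) = (2.6 - (-2))/(2 - (-2)) × (2.6 - 0)/(2 - 0) × (2.6 - 4)/(2 - 4) × (2.6 - 6)/(2 - 6) = 0.889525
L_3(2.6) = (2.6 - (-2))/(4 - (-2)) × (2.6 - 0)/(4 - 0) × (2.6 - 2)/(4 - 2) × (2.6 - 6)/(4 - 6) = 0.254150
L_4(2.6) = (2.6 - (-2))/(6 - (-2)) × (2.6 - 0)/(6 - 0) × (2.6 - 2)/(6 - 2) × (2.6 - 4)/(6 - 4) = -0.026163

P(2.6) = 24×L_0(2.6) + 19×L_1(2.6) + 20×L_2(2.6) + (-6)×L_3(2.6) + (-14)×L_4(2.6)
P(2.6) = 14.495825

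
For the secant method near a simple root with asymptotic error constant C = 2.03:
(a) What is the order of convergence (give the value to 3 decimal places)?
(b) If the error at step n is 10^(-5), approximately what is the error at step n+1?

(a) Secant method has superlinear convergence with order φ = (1+√5)/2 ≈ 1.618.
    This means |e_{n+1}| ≈ C|e_n|^1.618.

(b) With |e_n| = 10^(-5) and C = 2.03:
    |e_{n+1}| ≈ 2.03 × (10^(-5))^1.618 = 2.03 × 10^(-8.09)

(a) ≈ 1.618 (golden ratio); (b) |e_{n+1}| ≈ 1.649e-08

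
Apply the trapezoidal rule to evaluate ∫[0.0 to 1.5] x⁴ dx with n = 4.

f(x) = x⁴
a = 0.0, b = 1.5, n = 4
h = (b - a)/n = 0.375000

Trapezoidal rule: (h/2)[f(x₀) + 2f(x₁) + 2f(x₂) + ... + f(xₙ)]

x_0 = 0.0000, f(x_0) = 0.000000, coefficient = 1
x_1 = 0.3750, f(x_1) = 0.019775, coefficient = 2
x_2 = 0.7500, f(x_2) = 0.316406, coefficient = 2
x_3 = 1.1250, f(x_3) = 1.601807, coefficient = 2
x_4 = 1.5000, f(x_4) = 5.062500, coefficient = 1

I ≈ (0.375000/2) × 8.938477 = 1.675964
Exact value: 1.518750
Error: 0.157214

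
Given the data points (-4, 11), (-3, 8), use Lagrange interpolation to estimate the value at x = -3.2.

Lagrange interpolation formula:
P(x) = Σ yᵢ × Lᵢ(x)
where Lᵢ(x) = Π_{j≠i} (x - xⱼ)/(xᵢ - xⱼ)

L_0(-3.2) = (-3.2 - (-3))/(-4 - (-3)) = 0.200000
L_1(-3.2) = (-3.2 - (-4))/(-3 - (-4)) = 0.800000

P(-3.2) = 11×L_0(-3.2) + 8×L_1(-3.2)
P(-3.2) = 8.600000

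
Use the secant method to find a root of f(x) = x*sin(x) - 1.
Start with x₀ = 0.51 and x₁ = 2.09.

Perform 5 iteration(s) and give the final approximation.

f(x) = x*sin(x) - 1
x₀ = 0.51, x₁ = 2.09

Secant formula: x_{n+1} = x_n - f(x_n)(x_n - x_{n-1})/(f(x_n) - f(x_{n-1}))

Iteration 1:
  f(0.510000) = -0.751030
  f(2.090000) = 0.814568
  x_2 = 2.090000 - 0.814568×(2.090000 - 0.510000)/(0.814568 - (-0.751030))
       = 1.267938
Iteration 2:
  f(2.090000) = 0.814568
  f(1.267938) = 0.210232
  x_3 = 1.267938 - 0.210232×(1.267938 - 2.090000)/(0.210232 - 0.814568)
       = 0.981966
Iteration 3:
  f(1.267938) = 0.210232
  f(0.981966) = -0.183406
  x_4 = 0.981966 - (-0.183406)×(0.981966 - 1.267938)/(-0.183406 - 0.210232)
       = 1.115208
Iteration 4:
  f(0.981966) = -0.183406
  f(1.115208) = 0.001459
  x_5 = 1.115208 - 0.001459×(1.115208 - 0.981966)/(0.001459 - (-0.183406))
       = 1.114156
Iteration 5:
  f(1.115208) = 0.001459
  f(1.114156) = -0.000001
  x_6 = 1.114156 - (-0.000001)×(1.114156 - 1.115208)/(-0.000001 - 0.001459)
       = 1.114157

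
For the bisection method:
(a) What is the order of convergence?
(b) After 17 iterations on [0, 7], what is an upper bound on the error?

(a) Bisection has linear (order 1) convergence; the error is halved each step.

(b) Error bound = (b-a)/2^n = (7 - 0)/2^{17}
    = 7/2^{17}

(a) 1 (linear); (b) error ≤ 5.34e-05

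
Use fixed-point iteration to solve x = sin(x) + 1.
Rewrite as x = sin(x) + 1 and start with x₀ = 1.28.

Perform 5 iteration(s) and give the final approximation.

Equation: x = sin(x) + 1
Fixed-point form: x = sin(x) + 1
x₀ = 1.28

x_1 = g(1.280000) = 1.958016
x_2 = g(1.958016) = 1.925963
x_3 = g(1.925963) = 1.937589
x_4 = g(1.937589) = 1.933482
x_5 = g(1.933482) = 1.934947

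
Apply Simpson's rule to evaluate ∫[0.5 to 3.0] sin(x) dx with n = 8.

f(x) = sin(x)
a = 0.5, b = 3.0, n = 8
h = (b - a)/n = 0.312500

Simpson's rule: (h/3)[f(x₀) + 4f(x₁) + 2f(x₂) + ... + f(xₙ)]

x_0 = 0.5000, f(x_0) = 0.479426, coefficient = 1
x_1 = 0.8125, f(x_1) = 0.726009, coefficient = 4
x_2 = 1.1250, f(x_2) = 0.902268, coefficient = 2
x_3 = 1.4375, f(x_3) = 0.991129, coefficient = 4
x_4 = 1.7500, f(x_4) = 0.983986, coefficient = 2
x_5 = 2.0625, f(x_5) = 0.881530, coefficient = 4
x_6 = 2.3750, f(x_6) = 0.693685, coefficient = 2
x_7 = 2.6875, f(x_7) = 0.438647, coefficient = 4
x_8 = 3.0000, f(x_8) = 0.141120, coefficient = 1

I ≈ (0.312500/3) × 17.929682 = 1.867675
Exact value: 1.867575
Error: 0.000100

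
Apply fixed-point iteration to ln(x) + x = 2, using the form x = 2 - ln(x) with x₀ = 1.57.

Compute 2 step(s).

Equation: ln(x) + x = 2
Fixed-point form: x = 2 - ln(x)
x₀ = 1.57

x_1 = g(1.570000) = 1.548924
x_2 = g(1.548924) = 1.562439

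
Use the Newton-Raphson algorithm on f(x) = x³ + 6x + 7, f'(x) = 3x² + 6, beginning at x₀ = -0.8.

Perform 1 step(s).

f(x) = x³ + 6x + 7
f'(x) = 3x² + 6
x₀ = -0.8

Newton-Raphson formula: x_{n+1} = x_n - f(x_n)/f'(x_n)

Iteration 1:
  f(-0.800000) = 1.688000
  f'(-0.800000) = 7.920000
  x_1 = -0.800000 - 1.688000/7.920000 = -1.013131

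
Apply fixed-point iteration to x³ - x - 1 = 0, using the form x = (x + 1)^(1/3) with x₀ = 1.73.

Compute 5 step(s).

Equation: x³ - x - 1 = 0
Fixed-point form: x = (x + 1)^(1/3)
x₀ = 1.73

x_1 = g(1.730000) = 1.397615
x_2 = g(1.397615) = 1.338422
x_3 = g(1.338422) = 1.327316
x_4 = g(1.327316) = 1.325211
x_5 = g(1.325211) = 1.324812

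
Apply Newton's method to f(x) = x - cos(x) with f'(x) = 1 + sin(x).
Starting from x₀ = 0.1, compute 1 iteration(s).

f(x) = x - cos(x)
f'(x) = 1 + sin(x)
x₀ = 0.1

Newton-Raphson formula: x_{n+1} = x_n - f(x_n)/f'(x_n)

Iteration 1:
  f(0.100000) = -0.895004
  f'(0.100000) = 1.099833
  x_1 = 0.100000 - (-0.895004)/1.099833 = 0.913763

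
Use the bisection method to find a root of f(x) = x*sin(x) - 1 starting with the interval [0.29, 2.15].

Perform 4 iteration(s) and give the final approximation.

f(x) = x*sin(x) - 1
Initial interval: [0.29, 2.15]

Iteration 1:
  c_1 = (0.290000 + 2.150000)/2 = 1.220000
  f(c_1) = f(1.220000) = 0.145701
  f(a) × f(c) < 0, new interval: [0.290000, 1.220000]
Iteration 2:
  c_2 = (0.290000 + 1.220000)/2 = 0.755000
  f(c_2) = f(0.755000) = -0.482607
  f(a) × f(c) ≥ 0, new interval: [0.755000, 1.220000]
Iteration 3:
  c_3 = (0.755000 + 1.220000)/2 = 0.987500
  f(c_3) = f(0.987500) = -0.175782
  f(a) × f(c) ≥ 0, new interval: [0.987500, 1.220000]
Iteration 4:
  c_4 = (0.987500 + 1.220000)/2 = 1.103750
  f(c_4) = f(1.103750) = -0.014459
  f(a) × f(c) ≥ 0, new interval: [1.103750, 1.220000]

After 4 iteration(s), the approximation is c_4 = 1.103750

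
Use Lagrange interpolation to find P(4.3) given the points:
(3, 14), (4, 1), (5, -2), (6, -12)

Lagrange interpolation formula:
P(x) = Σ yᵢ × Lᵢ(x)
where Lᵢ(x) = Π_{j≠i} (x - xⱼ)/(xᵢ - xⱼ)

L_0(4.3) = (4.3 - 4)/(3 - 4) × (4.3 - 5)/(3 - 5) × (4.3 - 6)/(3 - 6) = -0.059500
L_1(4.3) = (4.3 - 3)/(4 - 3) × (4.3 - 5)/(4 - 5) × (4.3 - 6)/(4 - 6) = 0.773500
L_2(4.3) = (4.3 - 3)/(5 - 3) × (4.3 - 4)/(5 - 4) × (4.3 - 6)/(5 - 6) = 0.331500
L_3(4.3) = (4.3 - 3)/(6 - 3) × (4.3 - 4)/(6 - 4) × (4.3 - 5)/(6 - 5) = -0.045500

P(4.3) = 14×L_0(4.3) + 1×L_1(4.3) + (-2)×L_2(4.3) + (-12)×L_3(4.3)
P(4.3) = -0.176500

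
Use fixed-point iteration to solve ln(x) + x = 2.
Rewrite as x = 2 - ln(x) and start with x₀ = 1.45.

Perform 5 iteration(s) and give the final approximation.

Equation: ln(x) + x = 2
Fixed-point form: x = 2 - ln(x)
x₀ = 1.45

x_1 = g(1.450000) = 1.628436
x_2 = g(1.628436) = 1.512380
x_3 = g(1.512380) = 1.586316
x_4 = g(1.586316) = 1.538586
x_5 = g(1.538586) = 1.569136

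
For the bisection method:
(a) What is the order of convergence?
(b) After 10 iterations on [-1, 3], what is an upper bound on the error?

(a) Bisection has linear (order 1) convergence; the error is halved each step.

(b) Error bound = (b-a)/2^n = (3 - (-1))/2^{10}
    = 4/2^{10}

(a) 1 (linear); (b) error ≤ 3.91e-03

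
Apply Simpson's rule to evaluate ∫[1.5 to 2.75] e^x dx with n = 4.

f(x) = e^x
a = 1.5, b = 2.75, n = 4
h = (b - a)/n = 0.312500

Simpson's rule: (h/3)[f(x₀) + 4f(x₁) + 2f(x₂) + ... + f(xₙ)]

x_0 = 1.5000, f(x_0) = 4.481689, coefficient = 1
x_1 = 1.8125, f(x_1) = 6.125743, coefficient = 4
x_2 = 2.1250, f(x_2) = 8.372897, coefficient = 2
x_3 = 2.4375, f(x_3) = 11.444394, coefficient = 4
x_4 = 2.7500, f(x_4) = 15.642632, coefficient = 1

I ≈ (0.312500/3) × 107.150662 = 11.161527
Exact value: 11.160943
Error: 0.000585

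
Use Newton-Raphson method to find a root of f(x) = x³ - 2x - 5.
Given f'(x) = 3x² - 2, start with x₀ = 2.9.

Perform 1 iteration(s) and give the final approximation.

f(x) = x³ - 2x - 5
f'(x) = 3x² - 2
x₀ = 2.9

Newton-Raphson formula: x_{n+1} = x_n - f(x_n)/f'(x_n)

Iteration 1:
  f(2.900000) = 13.589000
  f'(2.900000) = 23.230000
  x_1 = 2.900000 - 13.589000/23.230000 = 2.315024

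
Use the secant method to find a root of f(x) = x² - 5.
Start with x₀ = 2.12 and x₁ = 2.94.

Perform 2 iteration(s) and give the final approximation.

f(x) = x² - 5
x₀ = 2.12, x₁ = 2.94

Secant formula: x_{n+1} = x_n - f(x_n)(x_n - x_{n-1})/(f(x_n) - f(x_{n-1}))

Iteration 1:
  f(2.120000) = -0.505600
  f(2.940000) = 3.643600
  x_2 = 2.940000 - 3.643600×(2.940000 - 2.120000)/(3.643600 - (-0.505600))
       = 2.219921
Iteration 2:
  f(2.940000) = 3.643600
  f(2.219921) = -0.071951
  x_3 = 2.219921 - (-0.071951)×(2.219921 - 2.940000)/(-0.071951 - 3.643600)
       = 2.233865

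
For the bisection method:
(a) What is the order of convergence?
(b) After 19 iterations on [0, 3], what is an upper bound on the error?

(a) Bisection has linear (order 1) convergence; the error is halved each step.

(b) Error bound = (b-a)/2^n = (3 - 0)/2^{19}
    = 3/2^{19}

(a) 1 (linear); (b) error ≤ 5.72e-06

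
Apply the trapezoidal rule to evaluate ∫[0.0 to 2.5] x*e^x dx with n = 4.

f(x) = x*e^x
a = 0.0, b = 2.5, n = 4
h = (b - a)/n = 0.625000

Trapezoidal rule: (h/2)[f(x₀) + 2f(x₁) + 2f(x₂) + ... + f(xₙ)]

x_0 = 0.0000, f(x_0) = 0.000000, coefficient = 1
x_1 = 0.6250, f(x_1) = 1.167654, coefficient = 2
x_2 = 1.2500, f(x_2) = 4.362929, coefficient = 2
x_3 = 1.8750, f(x_3) = 12.226536, coefficient = 2
x_4 = 2.5000, f(x_4) = 30.456235, coefficient = 1

I ≈ (0.625000/2) × 65.970471 = 20.615772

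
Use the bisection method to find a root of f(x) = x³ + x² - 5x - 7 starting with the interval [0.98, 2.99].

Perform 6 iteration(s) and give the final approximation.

f(x) = x³ + x² - 5x - 7
Initial interval: [0.98, 2.99]

Iteration 1:
  c_1 = (0.980000 + 2.990000)/2 = 1.985000
  f(c_1) = f(1.985000) = -5.163428
  f(a) × f(c) ≥ 0, new interval: [1.985000, 2.990000]
Iteration 2:
  c_2 = (1.985000 + 2.990000)/2 = 2.487500
  f(c_2) = f(2.487500) = 2.141951
  f(a) × f(c) < 0, new interval: [1.985000, 2.487500]
Iteration 3:
  c_3 = (1.985000 + 2.487500)/2 = 2.236250
  f(c_3) = f(2.236250) = -1.997365
  f(a) × f(c) ≥ 0, new interval: [2.236250, 2.487500]
Iteration 4:
  c_4 = (2.236250 + 2.487500)/2 = 2.361875
  f(c_4) = f(2.361875) = -0.055312
  f(a) × f(c) ≥ 0, new interval: [2.361875, 2.487500]
Iteration 5:
  c_5 = (2.361875 + 2.487500)/2 = 2.424688
  f(c_5) = f(2.424688) = 1.010675
  f(a) × f(c) < 0, new interval: [2.361875, 2.424688]
Iteration 6:
  c_6 = (2.361875 + 2.424688)/2 = 2.393281
  f(c_6) = f(2.393281) = 0.469614
  f(a) × f(c) < 0, new interval: [2.361875, 2.393281]

After 6 iteration(s), the approximation is c_6 = 2.393281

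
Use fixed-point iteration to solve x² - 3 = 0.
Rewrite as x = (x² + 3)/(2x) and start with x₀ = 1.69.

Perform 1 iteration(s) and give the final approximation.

Equation: x² - 3 = 0
Fixed-point form: x = (x² + 3)/(2x)
x₀ = 1.69

x_1 = g(1.690000) = 1.732574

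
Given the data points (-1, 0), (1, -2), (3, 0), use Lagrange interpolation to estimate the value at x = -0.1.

Lagrange interpolation formula:
P(x) = Σ yᵢ × Lᵢ(x)
where Lᵢ(x) = Π_{j≠i} (x - xⱼ)/(xᵢ - xⱼ)

L_0(-0.1) = (-0.1 - 1)/(-1 - 1) × (-0.1 - 3)/(-1 - 3) = 0.426250
L_1(-0.1) = (-0.1 - (-1))/(1 - (-1)) × (-0.1 - 3)/(1 - 3) = 0.697500
L_2(-0.1) = (-0.1 - (-1))/(3 - (-1)) × (-0.1 - 1)/(3 - 1) = -0.123750

P(-0.1) = 0×L_0(-0.1) + (-2)×L_1(-0.1) + 0×L_2(-0.1)
P(-0.1) = -1.395000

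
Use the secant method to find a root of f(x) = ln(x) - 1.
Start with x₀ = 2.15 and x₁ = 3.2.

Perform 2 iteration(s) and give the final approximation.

f(x) = ln(x) - 1
x₀ = 2.15, x₁ = 3.2

Secant formula: x_{n+1} = x_n - f(x_n)(x_n - x_{n-1})/(f(x_n) - f(x_{n-1}))

Iteration 1:
  f(2.150000) = -0.234532
  f(3.200000) = 0.163151
  x_2 = 3.200000 - 0.163151×(3.200000 - 2.150000)/(0.163151 - (-0.234532))
       = 2.769234
Iteration 2:
  f(3.200000) = 0.163151
  f(2.769234) = 0.018571
  x_3 = 2.769234 - 0.018571×(2.769234 - 3.200000)/(0.018571 - 0.163151)
       = 2.713904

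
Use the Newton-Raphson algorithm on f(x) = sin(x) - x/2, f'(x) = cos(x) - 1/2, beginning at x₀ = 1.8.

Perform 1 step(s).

f(x) = sin(x) - x/2
f'(x) = cos(x) - 1/2
x₀ = 1.8

Newton-Raphson formula: x_{n+1} = x_n - f(x_n)/f'(x_n)

Iteration 1:
  f(1.800000) = 0.073848
  f'(1.800000) = -0.727202
  x_1 = 1.800000 - 0.073848/(-0.727202) = 1.901550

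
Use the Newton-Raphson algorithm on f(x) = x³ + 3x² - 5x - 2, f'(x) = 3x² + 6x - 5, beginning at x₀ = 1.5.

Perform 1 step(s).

f(x) = x³ + 3x² - 5x - 2
f'(x) = 3x² + 6x - 5
x₀ = 1.5

Newton-Raphson formula: x_{n+1} = x_n - f(x_n)/f'(x_n)

Iteration 1:
  f(1.500000) = 0.625000
  f'(1.500000) = 10.750000
  x_1 = 1.500000 - 0.625000/10.750000 = 1.441860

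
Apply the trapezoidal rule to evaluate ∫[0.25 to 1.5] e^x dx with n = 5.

f(x) = e^x
a = 0.25, b = 1.5, n = 5
h = (b - a)/n = 0.250000

Trapezoidal rule: (h/2)[f(x₀) + 2f(x₁) + 2f(x₂) + ... + f(xₙ)]

x_0 = 0.2500, f(x_0) = 1.284025, coefficient = 1
x_1 = 0.5000, f(x_1) = 1.648721, coefficient = 2
x_2 = 0.7500, f(x_2) = 2.117000, coefficient = 2
x_3 = 1.0000, f(x_3) = 2.718282, coefficient = 2
x_4 = 1.2500, f(x_4) = 3.490343, coefficient = 2
x_5 = 1.5000, f(x_5) = 4.481689, coefficient = 1

I ≈ (0.250000/2) × 25.714407 = 3.214301
Exact value: 3.197664
Error: 0.016637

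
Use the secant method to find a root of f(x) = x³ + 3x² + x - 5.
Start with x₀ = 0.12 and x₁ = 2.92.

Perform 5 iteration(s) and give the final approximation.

f(x) = x³ + 3x² + x - 5
x₀ = 0.12, x₁ = 2.92

Secant formula: x_{n+1} = x_n - f(x_n)(x_n - x_{n-1})/(f(x_n) - f(x_{n-1}))

Iteration 1:
  f(0.120000) = -4.835072
  f(2.920000) = 48.396288
  x_2 = 2.920000 - 48.396288×(2.920000 - 0.120000)/(48.396288 - (-4.835072))
       = 0.374328
Iteration 2:
  f(2.920000) = 48.396288
  f(0.374328) = -4.152858
  x_3 = 0.374328 - (-4.152858)×(0.374328 - 2.920000)/(-4.152858 - 48.396288)
       = 0.575507
Iteration 3:
  f(0.374328) = -4.152858
  f(0.575507) = -3.240255
  x_4 = 0.575507 - (-3.240255)×(0.575507 - 0.374328)/(-3.240255 - (-4.152858))
       = 1.289808
Iteration 4:
  f(0.575507) = -3.240255
  f(1.289808) = 3.426349
  x_5 = 1.289808 - 3.426349×(1.289808 - 0.575507)/(3.426349 - (-3.240255))
       = 0.922688
Iteration 5:
  f(1.289808) = 3.426349
  f(0.922688) = -0.737721
  x_6 = 0.922688 - (-0.737721)×(0.922688 - 1.289808)/(-0.737721 - 3.426349)
       = 0.987728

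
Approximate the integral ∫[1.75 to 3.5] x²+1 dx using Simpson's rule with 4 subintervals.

f(x) = x²+1
a = 1.75, b = 3.5, n = 4
h = (b - a)/n = 0.437500

Simpson's rule: (h/3)[f(x₀) + 4f(x₁) + 2f(x₂) + ... + f(xₙ)]

x_0 = 1.7500, f(x_0) = 4.062500, coefficient = 1
x_1 = 2.1875, f(x_1) = 5.785156, coefficient = 4
x_2 = 2.6250, f(x_2) = 7.890625, coefficient = 2
x_3 = 3.0625, f(x_3) = 10.378906, coefficient = 4
x_4 = 3.5000, f(x_4) = 13.250000, coefficient = 1

I ≈ (0.437500/3) × 97.750000 = 14.255208
Exact value: 14.255208
Error: 0.000000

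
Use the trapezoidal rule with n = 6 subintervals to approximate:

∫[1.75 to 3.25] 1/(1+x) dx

f(x) = 1/(1+x)
a = 1.75, b = 3.25, n = 6
h = (b - a)/n = 0.250000

Trapezoidal rule: (h/2)[f(x₀) + 2f(x₁) + 2f(x₂) + ... + f(xₙ)]

x_0 = 1.7500, f(x_0) = 0.363636, coefficient = 1
x_1 = 2.0000, f(x_1) = 0.333333, coefficient = 2
x_2 = 2.2500, f(x_2) = 0.307692, coefficient = 2
x_3 = 2.5000, f(x_3) = 0.285714, coefficient = 2
x_4 = 2.7500, f(x_4) = 0.266667, coefficient = 2
x_5 = 3.0000, f(x_5) = 0.250000, coefficient = 2
x_6 = 3.2500, f(x_6) = 0.235294, coefficient = 1

I ≈ (0.250000/2) × 3.485744 = 0.435718
Exact value: 0.435318
Error: 0.000400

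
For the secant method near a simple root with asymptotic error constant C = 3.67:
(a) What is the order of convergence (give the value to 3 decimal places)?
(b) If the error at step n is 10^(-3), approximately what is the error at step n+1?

(a) Secant method has superlinear convergence with order φ = (1+√5)/2 ≈ 1.618.
    This means |e_{n+1}| ≈ C|e_n|^1.618.

(b) With |e_n| = 10^(-3) and C = 3.67:
    |e_{n+1}| ≈ 3.67 × (10^(-3))^1.618 = 3.67 × 10^(-4.85)

(a) ≈ 1.618 (golden ratio); (b) |e_{n+1}| ≈ 5.135e-05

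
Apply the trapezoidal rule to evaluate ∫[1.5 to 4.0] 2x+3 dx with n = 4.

f(x) = 2x+3
a = 1.5, b = 4.0, n = 4
h = (b - a)/n = 0.625000

Trapezoidal rule: (h/2)[f(x₀) + 2f(x₁) + 2f(x₂) + ... + f(xₙ)]

x_0 = 1.5000, f(x_0) = 6.000000, coefficient = 1
x_1 = 2.1250, f(x_1) = 7.250000, coefficient = 2
x_2 = 2.7500, f(x_2) = 8.500000, coefficient = 2
x_3 = 3.3750, f(x_3) = 9.750000, coefficient = 2
x_4 = 4.0000, f(x_4) = 11.000000, coefficient = 1

I ≈ (0.625000/2) × 68.000000 = 21.250000
Exact value: 21.250000
Error: 0.000000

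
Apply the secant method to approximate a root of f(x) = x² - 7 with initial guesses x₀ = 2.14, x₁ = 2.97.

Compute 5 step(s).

f(x) = x² - 7
x₀ = 2.14, x₁ = 2.97

Secant formula: x_{n+1} = x_n - f(x_n)(x_n - x_{n-1})/(f(x_n) - f(x_{n-1}))

Iteration 1:
  f(2.140000) = -2.420400
  f(2.970000) = 1.820900
  x_2 = 2.970000 - 1.820900×(2.970000 - 2.140000)/(1.820900 - (-2.420400))
       = 2.613659
Iteration 2:
  f(2.970000) = 1.820900
  f(2.613659) = -0.168784
  x_3 = 2.613659 - (-0.168784)×(2.613659 - 2.970000)/(-0.168784 - 1.820900)
       = 2.643888
Iteration 3:
  f(2.613659) = -0.168784
  f(2.643888) = -0.009858
  x_4 = 2.643888 - (-0.009858)×(2.643888 - 2.613659)/(-0.009858 - (-0.168784))
       = 2.645763
Iteration 4:
  f(2.643888) = -0.009858
  f(2.645763) = 0.000060
  x_5 = 2.645763 - 0.000060×(2.645763 - 2.643888)/(0.000060 - (-0.009858))
       = 2.645751
Iteration 5:
  f(2.645763) = 0.000060
  f(2.645751) = 0.000000
  x_6 = 2.645751 - 0.000000×(2.645751 - 2.645763)/(0.000000 - 0.000060)
       = 2.645751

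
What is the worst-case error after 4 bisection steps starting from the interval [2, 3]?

Bisection error bound: |error| ≤ (b-a)/2^n
|error| ≤ (3 - 2)/2^4 = 1/2^4
|error| ≤ 0.0625000000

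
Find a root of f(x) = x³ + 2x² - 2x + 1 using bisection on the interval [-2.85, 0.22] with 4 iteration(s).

f(x) = x³ + 2x² - 2x + 1
Initial interval: [-2.85, 0.22]

Iteration 1:
  c_1 = (-2.850000 + 0.220000)/2 = -1.315000
  f(c_1) = f(-1.315000) = 4.814519
  f(a) × f(c) < 0, new interval: [-2.850000, -1.315000]
Iteration 2:
  c_2 = (-2.850000 + (-1.315000))/2 = -2.082500
  f(c_2) = f(-2.082500) = 4.807213
  f(a) × f(c) < 0, new interval: [-2.850000, -2.082500]
Iteration 3:
  c_3 = (-2.850000 + (-2.082500))/2 = -2.466250
  f(c_3) = f(-2.466250) = 3.096586
  f(a) × f(c) < 0, new interval: [-2.850000, -2.466250]
Iteration 4:
  c_4 = (-2.850000 + (-2.466250))/2 = -2.658125
  f(c_4) = f(-2.658125) = 1.666183
  f(a) × f(c) < 0, new interval: [-2.850000, -2.658125]

After 4 iteration(s), the approximation is c_4 = -2.658125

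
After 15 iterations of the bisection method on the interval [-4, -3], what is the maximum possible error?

Bisection error bound: |error| ≤ (b-a)/2^n
|error| ≤ (-3 - (-4))/2^15 = 1/2^15
|error| ≤ 0.0000305176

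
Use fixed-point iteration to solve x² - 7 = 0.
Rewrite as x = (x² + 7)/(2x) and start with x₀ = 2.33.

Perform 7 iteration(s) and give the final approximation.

Equation: x² - 7 = 0
Fixed-point form: x = (x² + 7)/(2x)
x₀ = 2.33

x_1 = g(2.330000) = 2.667146
x_2 = g(2.667146) = 2.645837
x_3 = g(2.645837) = 2.645751
x_4 = g(2.645751) = 2.645751
x_5 = g(2.645751) = 2.645751
x_6 = g(2.645751) = 2.645751
x_7 = g(2.645751) = 2.645751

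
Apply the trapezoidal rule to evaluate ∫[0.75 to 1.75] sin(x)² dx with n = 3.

f(x) = sin(x)²
a = 0.75, b = 1.75, n = 3
h = (b - a)/n = 0.333333

Trapezoidal rule: (h/2)[f(x₀) + 2f(x₁) + 2f(x₂) + ... + f(xₙ)]

x_0 = 0.7500, f(x_0) = 0.464631, coefficient = 1
x_1 = 1.0833, f(x_1) = 0.780615, coefficient = 2
x_2 = 1.4167, f(x_2) = 0.976432, coefficient = 2
x_3 = 1.7500, f(x_3) = 0.968228, coefficient = 1

I ≈ (0.333333/2) × 4.946952 = 0.824492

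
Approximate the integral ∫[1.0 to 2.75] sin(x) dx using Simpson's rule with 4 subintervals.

f(x) = sin(x)
a = 1.0, b = 2.75, n = 4
h = (b - a)/n = 0.437500

Simpson's rule: (h/3)[f(x₀) + 4f(x₁) + 2f(x₂) + ... + f(xₙ)]

x_0 = 1.0000, f(x_0) = 0.841471, coefficient = 1
x_1 = 1.4375, f(x_1) = 0.991129, coefficient = 4
x_2 = 1.8750, f(x_2) = 0.954086, coefficient = 2
x_3 = 2.3125, f(x_3) = 0.737319, coefficient = 4
x_4 = 2.7500, f(x_4) = 0.381661, coefficient = 1

I ≈ (0.437500/3) × 10.045095 = 1.464910
Exact value: 1.464605
Error: 0.000305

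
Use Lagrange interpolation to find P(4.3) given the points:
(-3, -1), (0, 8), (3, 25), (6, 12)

Lagrange interpolation formula:
P(x) = Σ yᵢ × Lᵢ(x)
where Lᵢ(x) = Π_{j≠i} (x - xⱼ)/(xᵢ - xⱼ)

L_0(4.3) = (4.3 - 0)/(-3 - 0) × (4.3 - 3)/(-3 - 3) × (4.3 - 6)/(-3 - 6) = 0.058660
L_1(4.3) = (4.3 - (-3))/(0 - (-3)) × (4.3 - 3)/(0 - 3) × (4.3 - 6)/(0 - 6) = -0.298759
L_2(4.3) = (4.3 - (-3))/(3 - (-3)) × (4.3 - 0)/(3 - 0) × (4.3 - 6)/(3 - 6) = 0.988204
L_3(4.3) = (4.3 - (-3))/(6 - (-3)) × (4.3 - 0)/(6 - 0) × (4.3 - 3)/(6 - 3) = 0.251895

P(4.3) = (-1)×L_0(4.3) + 8×L_1(4.3) + 25×L_2(4.3) + 12×L_3(4.3)
P(4.3) = 25.279099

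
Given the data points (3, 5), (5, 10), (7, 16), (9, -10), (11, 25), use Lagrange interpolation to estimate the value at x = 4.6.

Lagrange interpolation formula:
P(x) = Σ yᵢ × Lᵢ(x)
where Lᵢ(x) = Π_{j≠i} (x - xⱼ)/(xᵢ - xⱼ)

L_0(4.6) = (4.6 - 5)/(3 - 5) × (4.6 - 7)/(3 - 7) × (4.6 - 9)/(3 - 9) × (4.6 - 11)/(3 - 11) = 0.070400
L_1(4.6) = (4.6 - 3)/(5 - 3) × (4.6 - 7)/(5 - 7) × (4.6 - 9)/(5 - 9) × (4.6 - 11)/(5 - 11) = 1.126400
L_2(4.6) = (4.6 - 3)/(7 - 3) × (4.6 - 5)/(7 - 5) × (4.6 - 9)/(7 - 9) × (4.6 - 11)/(7 - 11) = -0.281600
L_3(4.6) = (4.6 - 3)/(9 - 3) × (4.6 - 5)/(9 - 5) × (4.6 - 7)/(9 - 7) × (4.6 - 11)/(9 - 11) = 0.102400
L_4(4.6) = (4.6 - 3)/(11 - 3) × (4.6 - 5)/(11 - 5) × (4.6 - 7)/(11 - 7) × (4.6 - 9)/(11 - 9) = -0.017600

P(4.6) = 5×L_0(4.6) + 10×L_1(4.6) + 16×L_2(4.6) + (-10)×L_3(4.6) + 25×L_4(4.6)
P(4.6) = 5.646400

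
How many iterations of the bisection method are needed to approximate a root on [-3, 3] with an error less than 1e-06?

We need (b-a)/2^n ≤ 1e-06
(3 - (-3))/2^n ≤ 1e-06
6/2^n ≤ 1e-06
2^n ≥ 6000000
n ≥ log₂(6000000) = 22.52
n ≥ 23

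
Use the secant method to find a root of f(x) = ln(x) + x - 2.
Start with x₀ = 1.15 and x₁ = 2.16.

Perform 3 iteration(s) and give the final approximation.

f(x) = ln(x) + x - 2
x₀ = 1.15, x₁ = 2.16

Secant formula: x_{n+1} = x_n - f(x_n)(x_n - x_{n-1})/(f(x_n) - f(x_{n-1}))

Iteration 1:
  f(1.150000) = -0.710238
  f(2.160000) = 0.930108
  x_2 = 2.160000 - 0.930108×(2.160000 - 1.150000)/(0.930108 - (-0.710238))
       = 1.587310
Iteration 2:
  f(2.160000) = 0.930108
  f(1.587310) = 0.049351
  x_3 = 1.587310 - 0.049351×(1.587310 - 2.160000)/(0.049351 - 0.930108)
       = 1.555221
Iteration 3:
  f(1.587310) = 0.049351
  f(1.555221) = -0.003161
  x_4 = 1.555221 - (-0.003161)×(1.555221 - 1.587310)/(-0.003161 - 0.049351)
       = 1.557153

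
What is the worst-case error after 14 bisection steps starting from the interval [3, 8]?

Bisection error bound: |error| ≤ (b-a)/2^n
|error| ≤ (8 - 3)/2^14 = 5/2^14
|error| ≤ 0.0003051758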